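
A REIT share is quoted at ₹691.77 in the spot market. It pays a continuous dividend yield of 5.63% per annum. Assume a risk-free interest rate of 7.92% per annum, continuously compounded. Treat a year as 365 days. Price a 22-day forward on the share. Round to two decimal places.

₹692.73

F = S·e^((r − q)T) = 691.77 · e^((0.0792 − 0.0563) × 22/365)
= 691.77 · e^0.001380 = 691.77 × 1.001381
F = ₹692.73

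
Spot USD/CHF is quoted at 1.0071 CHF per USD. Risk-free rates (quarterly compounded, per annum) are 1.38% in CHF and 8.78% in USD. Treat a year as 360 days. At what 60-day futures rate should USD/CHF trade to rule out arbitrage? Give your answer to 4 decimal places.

By covered interest parity, F = S · (1+r_CHF/4)^(4T) / (1+r_USD/4)^(4T)
= 1.0071 × 1.002299 / 1.014580 = 1.0071 × 0.987895
F = 0.9949 CHF per USD

0.9949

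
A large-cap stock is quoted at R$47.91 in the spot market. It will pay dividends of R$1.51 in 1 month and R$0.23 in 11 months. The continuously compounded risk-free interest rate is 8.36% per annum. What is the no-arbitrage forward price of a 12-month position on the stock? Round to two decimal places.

R$50.23

PV(dividends) I = 1.51·e^(−0.0836·1/12) + 0.23·e^(−0.0836·11/12)
I = 1.4995 + 0.2130 = 1.7125
F = (S − I)·e^(rT) = (47.91 − 1.7125) · e^(0.0836·12/12)
= 46.1975 · e^0.083600 = 46.1975 × 1.087194 = R$50.23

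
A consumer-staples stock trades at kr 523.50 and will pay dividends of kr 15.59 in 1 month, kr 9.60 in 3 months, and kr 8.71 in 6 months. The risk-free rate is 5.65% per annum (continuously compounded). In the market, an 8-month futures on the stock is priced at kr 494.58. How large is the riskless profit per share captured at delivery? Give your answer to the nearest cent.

kr 14.28 per share

PV(dividends) I = 15.59·e^(−0.0565·1/12) + 9.60·e^(−0.0565·3/12) + 8.71·e^(−0.0565·6/12) = 33.4495
Fair futures F* = (S − I)·e^(rT) = (523.50 − 33.4495)·e^0.037667 = 490.0505 × 1.038385 = 508.8611
Market kr 494.58 < fair 508.8611: forward underpriced → reverse cash-and-carry (short the stock, invest proceeds at r, pay the dividends, go long the forward).
Profit at T = |F_mkt − F*| = |494.58 − 508.8611| = kr 14.28 per share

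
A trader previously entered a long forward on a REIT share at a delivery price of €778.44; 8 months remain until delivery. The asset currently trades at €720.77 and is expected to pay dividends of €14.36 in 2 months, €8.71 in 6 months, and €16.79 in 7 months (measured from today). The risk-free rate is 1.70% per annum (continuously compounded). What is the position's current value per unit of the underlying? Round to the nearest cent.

-€88.48

PV(remaining dividends) I = 14.36·e^(−0.0170·2/12) + 8.71·e^(−0.0170·6/12) + 16.79·e^(−0.0170·7/12) = 39.5800
Current forward F = (S − I)·e^(rT) = (720.77 − 39.5800)·e^(0.0170·8/12) = 681.1900 × 1.011398 = 688.9542
Value (long) = (F − K)·e^(−rT) = (688.9542 − 778.44) × 0.988731 = -88.4774
Value = -€88.48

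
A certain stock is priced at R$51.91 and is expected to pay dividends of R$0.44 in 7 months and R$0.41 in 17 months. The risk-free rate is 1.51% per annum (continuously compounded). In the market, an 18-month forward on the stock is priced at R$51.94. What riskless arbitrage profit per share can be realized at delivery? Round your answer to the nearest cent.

R$0.30 per share

PV(dividends) I = 0.44·e^(−0.0151·7/12) + 0.41·e^(−0.0151·17/12) = 0.8375
Fair forward F* = (S − I)·e^(rT) = (51.91 − 0.8375)·e^0.022650 = 51.0725 × 1.022908 = 52.2425
Market R$51.94 < fair 52.2425: forward underpriced → reverse cash-and-carry (short the stock, invest proceeds at r, pay the dividends, go long the forward).
Profit at T = |F_mkt − F*| = |51.94 − 52.2425| = R$0.30 per share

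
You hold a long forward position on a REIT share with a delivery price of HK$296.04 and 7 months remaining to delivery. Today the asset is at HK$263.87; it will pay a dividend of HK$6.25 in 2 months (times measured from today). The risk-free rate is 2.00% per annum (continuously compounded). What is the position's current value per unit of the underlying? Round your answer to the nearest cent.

-HK$34.97

PV(remaining dividends) I = 6.25·e^(−0.0200·2/12) = 6.2292
Current forward F = (S − I)·e^(rT) = (263.87 − 6.2292)·e^(0.0200·7/12) = 257.6408 × 1.011735 = 260.6642
Value (long) = (F − K)·e^(−rT) = (260.6642 − 296.04) × 0.988401 = -34.9655
Value = -HK$34.97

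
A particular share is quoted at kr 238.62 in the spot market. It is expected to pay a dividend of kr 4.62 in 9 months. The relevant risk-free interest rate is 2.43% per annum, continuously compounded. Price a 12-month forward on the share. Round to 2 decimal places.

kr 239.84

PV(dividends) I = 4.62·e^(−0.0243·9/12)
I = 4.5366
F = (S − I)·e^(rT) = (238.62 − 4.5366) · e^(0.0243·12/12)
= 234.0834 · e^0.024300 = 234.0834 × 1.024598 = kr 239.84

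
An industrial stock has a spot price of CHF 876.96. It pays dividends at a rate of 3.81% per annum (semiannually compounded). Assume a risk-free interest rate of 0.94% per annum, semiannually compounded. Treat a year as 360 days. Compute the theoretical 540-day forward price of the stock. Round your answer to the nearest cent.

CHF 840.43

F = S · (1+r/2)^(2T) / (1+q/2)^(2T)
= 876.96 × 1.014166 / 1.058246 = 876.96 × 0.958346
F = CHF 840.43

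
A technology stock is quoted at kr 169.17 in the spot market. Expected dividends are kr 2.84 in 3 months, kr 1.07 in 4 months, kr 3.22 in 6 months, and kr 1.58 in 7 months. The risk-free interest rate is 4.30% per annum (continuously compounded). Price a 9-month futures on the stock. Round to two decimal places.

PV(dividends) I = 2.84·e^(−0.0430·3/12) + 1.07·e^(−0.0430·4/12) + 3.22·e^(−0.0430·6/12) + 1.58·e^(−0.0430·7/12)
I = 2.8096 + 1.0548 + 3.1515 + 1.5409 = 8.5568
F = (S − I)·e^(rT) = (169.17 − 8.5568) · e^(0.0430·9/12)
= 160.6132 · e^0.032250 = 160.6132 × 1.032776 = kr 165.88

kr 165.88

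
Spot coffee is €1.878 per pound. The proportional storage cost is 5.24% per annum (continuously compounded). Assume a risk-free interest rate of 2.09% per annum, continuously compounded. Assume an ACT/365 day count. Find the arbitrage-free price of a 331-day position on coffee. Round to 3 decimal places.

Net carry = r + u − y = 0.0209 + 0.0524 − 0.0000 = 0.0733
F = S·e^((r+u−y)T) = 1.878 · e^(0.0733 × 331/365) = 1.878 · e^0.066472
= 1.878 × 1.068731 = €2.007 per pound

€2.007 per pound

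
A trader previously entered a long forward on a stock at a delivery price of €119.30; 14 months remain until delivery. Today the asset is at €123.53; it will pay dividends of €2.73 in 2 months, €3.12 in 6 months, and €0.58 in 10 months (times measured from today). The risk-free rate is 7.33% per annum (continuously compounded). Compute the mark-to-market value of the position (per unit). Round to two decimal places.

PV(remaining dividends) I = 2.73·e^(−0.0733·2/12) + 3.12·e^(−0.0733·6/12) + 0.58·e^(−0.0733·10/12) = 6.2502
Current forward F = (S − I)·e^(rT) = (123.53 − 6.2502)·e^(0.0733·14/12) = 117.2798 × 1.089280 = 127.7505
Value (long) = (F − K)·e^(−rT) = (127.7505 − 119.30) × 0.918038 = 7.7579
Value = €7.76

€7.76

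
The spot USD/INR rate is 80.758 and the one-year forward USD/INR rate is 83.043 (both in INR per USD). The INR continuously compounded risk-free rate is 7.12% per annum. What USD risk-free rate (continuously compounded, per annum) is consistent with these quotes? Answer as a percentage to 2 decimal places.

F = S·e^((r_INR − r_USD)T) ⇒ r_USD = r_INR − ln(F/S)/T
ln(83.043/80.758) = 0.027902; /(12/12) = 0.027902
r_USD = 0.0712 − 0.027902 = 0.043298
r_USD = 4.33%

4.33%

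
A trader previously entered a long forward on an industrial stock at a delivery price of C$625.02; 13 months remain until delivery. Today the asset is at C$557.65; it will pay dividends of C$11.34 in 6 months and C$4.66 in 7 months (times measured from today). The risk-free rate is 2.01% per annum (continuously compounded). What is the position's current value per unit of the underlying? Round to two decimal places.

-C$69.74

PV(remaining dividends) I = 11.34·e^(−0.0201·6/12) + 4.66·e^(−0.0201·7/12) = 15.8323
Current forward F = (S − I)·e^(rT) = (557.65 − 15.8323)·e^(0.0201·13/12) = 541.8177 × 1.022014 = 553.7453
Value (long) = (F − K)·e^(−rT) = (553.7453 − 625.02) × 0.978460 = -69.7394
Value = -C$69.74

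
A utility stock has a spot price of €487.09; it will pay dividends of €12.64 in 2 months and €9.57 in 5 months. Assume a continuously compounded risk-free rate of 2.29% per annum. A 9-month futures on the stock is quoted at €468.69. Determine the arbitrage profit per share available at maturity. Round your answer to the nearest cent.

PV(dividends) I = 12.64·e^(−0.0229·2/12) + 9.57·e^(−0.0229·5/12) = 22.0710
Fair futures F* = (S − I)·e^(rT) = (487.09 − 22.0710)·e^0.017175 = 465.0190 × 1.017323 = 473.0745
Market €468.69 < fair 473.0745: forward underpriced → reverse cash-and-carry (short the stock, invest proceeds at r, pay the dividends, go long the forward).
Profit at T = |F_mkt − F*| = |468.69 − 473.0745| = €4.38 per share

€4.38 per share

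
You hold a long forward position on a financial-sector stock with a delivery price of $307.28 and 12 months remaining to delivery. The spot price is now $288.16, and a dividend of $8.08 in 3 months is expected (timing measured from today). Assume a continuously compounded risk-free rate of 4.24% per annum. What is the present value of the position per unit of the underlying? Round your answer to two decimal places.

PV(remaining dividends) I = 8.08·e^(−0.0424·3/12) = 7.9948
Current forward F = (S − I)·e^(rT) = (288.16 − 7.9948)·e^(0.0424·12/12) = 280.1652 × 1.043312 = 292.2997
Value (long) = (F − K)·e^(−rT) = (292.2997 − 307.28) × 0.958486 = -14.3584
Value = -$14.36

-$14.36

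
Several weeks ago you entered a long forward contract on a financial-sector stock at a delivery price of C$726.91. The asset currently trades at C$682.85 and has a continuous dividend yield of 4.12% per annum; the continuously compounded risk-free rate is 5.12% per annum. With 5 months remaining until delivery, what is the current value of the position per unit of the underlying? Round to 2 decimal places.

-C$40.34

Current fair forward for the remaining 5 months: F = S·e^((r − q)·T), (r − q) = 0.0512 − 0.0412 = 0.0100
F = 682.85 · e^(0.0100 × 5/12) = 682.85 × 1.004175 = 685.7009
Value of long forward = (F − K)·e^(−rT) = (685.7009 − 726.91) · e^(−0.0512·5/12)
= -41.2091 × 0.978893 = -40.34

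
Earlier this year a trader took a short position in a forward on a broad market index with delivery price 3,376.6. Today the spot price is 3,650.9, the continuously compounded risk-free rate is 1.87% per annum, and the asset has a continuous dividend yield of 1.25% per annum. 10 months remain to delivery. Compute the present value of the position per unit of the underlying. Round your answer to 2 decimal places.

-288.68

Current fair forward for the remaining 10 months: F = S·e^((r − q)·T), (r − q) = 0.0187 − 0.0125 = 0.0062
F = 3650.9 · e^(0.0062 × 10/12) = 3650.9 × 1.00518004 = 3669.8118
Value of long forward = (F − K)·e^(−rT) = (3669.8118 − 3376.6) · e^(−0.0187·10/12)
= 293.2118 × 0.98453746 = 288.68
Short position value = −(long value) = -288.68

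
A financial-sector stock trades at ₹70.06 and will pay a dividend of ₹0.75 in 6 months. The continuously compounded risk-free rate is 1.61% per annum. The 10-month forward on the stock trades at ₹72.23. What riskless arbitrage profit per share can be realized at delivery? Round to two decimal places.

₹1.98 per share

PV(dividends) I = 0.75·e^(−0.0161·6/12) = 0.7440
Fair forward F* = (S − I)·e^(rT) = (70.06 − 0.7440)·e^0.013417 = 69.3160 × 1.013507 = 70.2523
Market ₹72.23 > fair 70.2523: forward overpriced → cash-and-carry (borrow at r, buy the stock and collect the dividends, short the forward).
Profit at T = |F_mkt − F*| = |72.23 − 70.2523| = ₹1.98 per share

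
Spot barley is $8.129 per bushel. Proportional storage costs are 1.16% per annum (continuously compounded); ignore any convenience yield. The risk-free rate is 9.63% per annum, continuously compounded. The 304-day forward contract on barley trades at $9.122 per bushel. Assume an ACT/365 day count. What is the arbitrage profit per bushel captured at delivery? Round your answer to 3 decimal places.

$0.229 per bushel

Fair forward: F* = S·e^(carry·T), with carry = (r + u) = 0.0963 + 0.0116 = 0.1079
F* = 8.129 · e^(0.1079 × 304/365) = 8.129 · e^0.089867 = 8.129 × 1.094029 = $8.8934
Market $9.122 > fair $8.8934: forward overpriced → cash-and-carry (buy spot, short the forward).
At maturity, profit = |F_mkt − F*| = |9.122 − 8.8934| = $0.229 per bushel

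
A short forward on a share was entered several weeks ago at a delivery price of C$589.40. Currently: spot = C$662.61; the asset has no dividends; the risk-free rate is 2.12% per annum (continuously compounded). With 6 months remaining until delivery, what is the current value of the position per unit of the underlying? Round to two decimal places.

Current fair forward for the remaining 6 months: F = S·e^(r·T), r = 0.0212
F = 662.61 · e^(0.0212 × 6/12) = 662.61 × 1.010656 = 669.6708
Value of long forward = (F − K)·e^(−rT) = (669.6708 − 589.40) · e^(−0.0212·6/12)
= 80.2708 × 0.989456 = 79.42
Short position value = −(long value) = -C$79.42

-C$79.42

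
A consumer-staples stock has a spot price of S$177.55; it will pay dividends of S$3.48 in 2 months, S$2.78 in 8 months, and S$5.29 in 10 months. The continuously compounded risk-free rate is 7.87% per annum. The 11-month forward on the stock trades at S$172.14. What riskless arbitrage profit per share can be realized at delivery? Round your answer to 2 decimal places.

PV(dividends) I = 3.48·e^(−0.0787·2/12) + 2.78·e^(−0.0787·8/12) + 5.29·e^(−0.0787·10/12) = 11.0268
Fair forward F* = (S − I)·e^(rT) = (177.55 − 11.0268)·e^0.072142 = 166.5232 × 1.074808 = 178.9805
Market S$172.14 < fair 178.9805: forward underpriced → reverse cash-and-carry (short the stock, invest proceeds at r, pay the dividends, go long the forward).
Profit at T = |F_mkt − F*| = |172.14 − 178.9805| = S$6.84 per share

S$6.84 per share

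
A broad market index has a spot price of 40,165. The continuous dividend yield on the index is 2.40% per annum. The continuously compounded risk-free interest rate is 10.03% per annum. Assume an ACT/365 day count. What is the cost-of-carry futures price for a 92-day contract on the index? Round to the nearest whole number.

40,945

F = S·e^((r − q)T) = 40165 · e^((0.1003 − 0.0240) × 92/365)
= 40165 · e^0.019232 = 40165 × 1.019418
F = 40,945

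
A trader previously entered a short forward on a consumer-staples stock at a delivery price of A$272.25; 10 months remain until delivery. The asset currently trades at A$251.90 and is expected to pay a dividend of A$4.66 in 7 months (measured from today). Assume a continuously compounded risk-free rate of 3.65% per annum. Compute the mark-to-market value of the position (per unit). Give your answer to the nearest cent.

PV(remaining dividends) I = 4.66·e^(−0.0365·7/12) = 4.5618
Current forward F = (S − I)·e^(rT) = (251.90 − 4.5618)·e^(0.0365·10/12) = 247.3382 × 1.030884 = 254.9770
Value (long) = (F − K)·e^(−rT) = (254.9770 − 272.25) × 0.970041 = -16.7555
Short position value = −(long value) = A$16.76

A$16.76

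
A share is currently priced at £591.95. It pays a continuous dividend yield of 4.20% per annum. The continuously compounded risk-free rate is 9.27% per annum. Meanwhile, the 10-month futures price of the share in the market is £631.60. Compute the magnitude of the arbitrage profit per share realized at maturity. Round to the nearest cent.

Fair futures: F* = S·e^(carry·T), with carry = (r − q) = 0.0927 − 0.0420 = 0.0507
F* = 591.95 · e^(0.0507 × 10/12) = 591.95 · e^0.042250 = 591.95 × 1.043155 = £617.4956
Market £631.60 > fair £617.4956: forward overpriced → cash-and-carry (buy spot, short the forward).
At maturity, profit = |F_mkt − F*| = |631.60 − 617.4956| = £14.10 per share

£14.10 per share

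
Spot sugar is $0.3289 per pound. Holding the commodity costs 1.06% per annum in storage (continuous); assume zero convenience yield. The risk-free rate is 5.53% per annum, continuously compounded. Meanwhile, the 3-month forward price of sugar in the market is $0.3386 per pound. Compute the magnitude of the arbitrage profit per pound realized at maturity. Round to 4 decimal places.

Fair forward: F* = S·e^(carry·T), with carry = (r + u) = 0.0553 + 0.0106 = 0.0659
F* = 0.3289 · e^(0.0659 × 3/12) = 0.3289 · e^0.016475 = 0.3289 × 1.016611 = $0.3344
Market $0.3386 > fair $0.3344: forward overpriced → cash-and-carry (buy spot, short the forward).
At maturity, profit = |F_mkt − F*| = |0.3386 − 0.3344| = $0.0042 per pound

$0.0042 per pound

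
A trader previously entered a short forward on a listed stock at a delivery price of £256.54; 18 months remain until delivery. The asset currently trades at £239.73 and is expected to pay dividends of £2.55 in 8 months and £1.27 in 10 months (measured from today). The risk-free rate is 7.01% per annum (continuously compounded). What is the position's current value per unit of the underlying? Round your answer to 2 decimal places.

-£5.16

PV(remaining dividends) I = 2.55·e^(−0.0701·8/12) + 1.27·e^(−0.0701·10/12) = 3.6315
Current forward F = (S − I)·e^(rT) = (239.73 − 3.6315)·e^(0.0701·18/12) = 236.0985 × 1.110877 = 262.2764
Value (long) = (F − K)·e^(−rT) = (262.2764 − 256.54) × 0.900189 = 5.1638
Short position value = −(long value) = -£5.16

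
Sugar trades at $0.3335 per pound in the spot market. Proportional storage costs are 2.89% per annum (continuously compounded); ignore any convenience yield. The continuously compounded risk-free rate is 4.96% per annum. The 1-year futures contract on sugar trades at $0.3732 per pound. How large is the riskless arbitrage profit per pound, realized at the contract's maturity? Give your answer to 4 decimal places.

Fair futures: F* = S·e^(carry·T), with carry = (r + u) = 0.0496 + 0.0289 = 0.0785
F* = 0.3335 · e^(0.0785 × 1) = 0.3335 · e^0.078500 = 0.3335 × 1.081663 = $0.3607
Market $0.3732 > fair $0.3607: forward overpriced → cash-and-carry (buy spot, short the forward).
At maturity, profit = |F_mkt − F*| = |0.3732 − 0.3607| = $0.0125 per pound

$0.0125 per pound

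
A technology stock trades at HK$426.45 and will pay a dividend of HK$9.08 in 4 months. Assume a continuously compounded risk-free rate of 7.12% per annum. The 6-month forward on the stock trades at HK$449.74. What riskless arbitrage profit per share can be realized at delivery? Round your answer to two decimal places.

HK$17.02 per share

PV(dividends) I = 9.08·e^(−0.0712·4/12) = 8.8670
Fair forward F* = (S − I)·e^(rT) = (426.45 − 8.8670)·e^0.035600 = 417.5830 × 1.036241 = 432.7166
Market HK$449.74 > fair 432.7166: forward overpriced → cash-and-carry (borrow at r, buy the stock and collect the dividends, short the forward).
Profit at T = |F_mkt − F*| = |449.74 − 432.7166| = HK$17.02 per share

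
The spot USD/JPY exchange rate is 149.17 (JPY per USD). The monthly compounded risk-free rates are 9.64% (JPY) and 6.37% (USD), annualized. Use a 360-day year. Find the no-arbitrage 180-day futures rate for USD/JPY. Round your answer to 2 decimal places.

151.61

By covered interest parity, F = S · (1+r_JPY/12)^(12T) / (1+r_USD/12)^(12T)
= 149.17 × 1.049178 / 1.032276 = 149.17 × 1.016374
F = 151.61 JPY per USD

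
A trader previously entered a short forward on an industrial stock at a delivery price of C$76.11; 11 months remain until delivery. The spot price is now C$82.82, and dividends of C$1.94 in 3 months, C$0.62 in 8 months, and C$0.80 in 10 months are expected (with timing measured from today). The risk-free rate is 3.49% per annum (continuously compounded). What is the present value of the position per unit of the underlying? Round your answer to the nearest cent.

-C$5.80

PV(remaining dividends) I = 1.94·e^(−0.0349·3/12) + 0.62·e^(−0.0349·8/12) + 0.80·e^(−0.0349·10/12) = 3.3060
Current forward F = (S − I)·e^(rT) = (82.82 − 3.3060)·e^(0.0349·11/12) = 79.5140 × 1.032509 = 82.0989
Value (long) = (F − K)·e^(−rT) = (82.0989 − 76.11) × 0.968515 = 5.8003
Short position value = −(long value) = -C$5.80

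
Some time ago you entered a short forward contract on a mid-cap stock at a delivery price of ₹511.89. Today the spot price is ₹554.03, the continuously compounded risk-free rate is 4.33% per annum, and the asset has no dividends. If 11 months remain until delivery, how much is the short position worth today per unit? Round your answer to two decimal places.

Current fair forward for the remaining 11 months: F = S·e^(r·T), r = 0.0433
F = 554.03 · e^(0.0433 × 11/12) = 554.03 × 1.040490 = 576.4627
Value of long forward = (F − K)·e^(−rT) = (576.4627 − 511.89) · e^(−0.0433·11/12)
= 64.5727 × 0.961086 = 62.06
Short position value = −(long value) = -₹62.06

-₹62.06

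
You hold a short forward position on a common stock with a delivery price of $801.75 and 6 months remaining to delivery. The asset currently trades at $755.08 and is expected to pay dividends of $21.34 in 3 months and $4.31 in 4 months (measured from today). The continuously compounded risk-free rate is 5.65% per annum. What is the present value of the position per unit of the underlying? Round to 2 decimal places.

PV(remaining dividends) I = 21.34·e^(−0.0565·3/12) + 4.31·e^(−0.0565·4/12) = 25.2703
Current forward F = (S − I)·e^(rT) = (755.08 − 25.2703)·e^(0.0565·6/12) = 729.8097 × 1.028653 = 750.7209
Value (long) = (F − K)·e^(−rT) = (750.7209 − 801.75) × 0.972145 = -49.6077
Short position value = −(long value) = $49.61

$49.61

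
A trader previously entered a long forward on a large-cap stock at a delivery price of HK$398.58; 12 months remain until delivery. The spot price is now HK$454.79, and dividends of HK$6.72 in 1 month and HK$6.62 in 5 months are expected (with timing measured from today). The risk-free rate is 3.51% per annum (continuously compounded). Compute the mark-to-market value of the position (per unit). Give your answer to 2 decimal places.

PV(remaining dividends) I = 6.72·e^(−0.0351·1/12) + 6.62·e^(−0.0351·5/12) = 13.2243
Current forward F = (S − I)·e^(rT) = (454.79 − 13.2243)·e^(0.0351·12/12) = 441.5657 × 1.035723 = 457.3398
Value (long) = (F − K)·e^(−rT) = (457.3398 − 398.58) × 0.965509 = 56.7331
Value = HK$56.73

HK$56.73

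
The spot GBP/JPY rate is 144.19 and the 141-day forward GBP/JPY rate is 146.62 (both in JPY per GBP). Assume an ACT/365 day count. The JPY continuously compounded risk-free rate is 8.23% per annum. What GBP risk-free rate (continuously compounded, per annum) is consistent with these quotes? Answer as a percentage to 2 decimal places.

3.90%

F = S·e^((r_JPY − r_GBP)T) ⇒ r_GBP = r_JPY − ln(F/S)/T
ln(146.62/144.19) = 0.016712; /(141/365) = 0.043262
r_GBP = 0.0823 − 0.043262 = 0.039038
r_GBP = 3.90%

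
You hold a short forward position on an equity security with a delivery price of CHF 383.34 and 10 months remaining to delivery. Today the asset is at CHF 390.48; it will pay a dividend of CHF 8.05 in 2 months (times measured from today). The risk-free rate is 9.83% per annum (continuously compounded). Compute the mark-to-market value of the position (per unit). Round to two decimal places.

-CHF 29.37

PV(remaining dividends) I = 8.05·e^(−0.0983·2/12) = 7.9192
Current forward F = (S − I)·e^(rT) = (390.48 − 7.9192)·e^(0.0983·10/12) = 382.5608 × 1.085365 = 415.2181
Value (long) = (F − K)·e^(−rT) = (415.2181 − 383.34) × 0.921349 = 29.3709
Short position value = −(long value) = -CHF 29.37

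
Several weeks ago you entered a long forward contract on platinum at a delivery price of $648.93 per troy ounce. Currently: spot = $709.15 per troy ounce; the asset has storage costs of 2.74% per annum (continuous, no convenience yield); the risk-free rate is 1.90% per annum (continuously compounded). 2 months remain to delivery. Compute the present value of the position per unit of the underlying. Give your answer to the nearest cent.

$65.52 per troy ounce

Current fair forward for the remaining 2 months: F = S·e^((r + u)·T), (r + u) = 0.0190 + 0.0274 = 0.0464
F = 709.15 · e^(0.0464 × 2/12) = 709.15 × 1.007763 = 714.6551
Value of long forward = (F − K)·e^(−rT) = (714.6551 − 648.93) · e^(−0.0190·2/12)
= 65.7251 × 0.996838 = 65.52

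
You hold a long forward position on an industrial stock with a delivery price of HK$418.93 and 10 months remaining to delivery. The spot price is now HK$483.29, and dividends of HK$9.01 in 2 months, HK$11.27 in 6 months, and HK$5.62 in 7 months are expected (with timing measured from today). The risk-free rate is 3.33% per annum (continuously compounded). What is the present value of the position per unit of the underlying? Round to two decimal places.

PV(remaining dividends) I = 9.01·e^(−0.0333·2/12) + 11.27·e^(−0.0333·6/12) + 5.62·e^(−0.0333·7/12) = 25.5559
Current forward F = (S − I)·e^(rT) = (483.29 − 25.5559)·e^(0.0333·10/12) = 457.7341 × 1.028139 = 470.6143
Value (long) = (F − K)·e^(−rT) = (470.6143 − 418.93) × 0.972631 = 50.2698
Value = HK$50.27

HK$50.27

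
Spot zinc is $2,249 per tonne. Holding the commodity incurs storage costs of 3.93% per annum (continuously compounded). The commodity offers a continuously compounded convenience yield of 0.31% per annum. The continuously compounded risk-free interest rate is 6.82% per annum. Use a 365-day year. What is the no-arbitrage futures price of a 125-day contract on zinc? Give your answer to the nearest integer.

Net carry = r + u − y = 0.0682 + 0.0393 − 0.0031 = 0.1044
F = S·e^((r+u−y)T) = 2249 · e^(0.1044 × 125/365) = 2249 · e^0.035753
= 2249 × 1.036400 = $2,331 per tonne

$2,331 per tonne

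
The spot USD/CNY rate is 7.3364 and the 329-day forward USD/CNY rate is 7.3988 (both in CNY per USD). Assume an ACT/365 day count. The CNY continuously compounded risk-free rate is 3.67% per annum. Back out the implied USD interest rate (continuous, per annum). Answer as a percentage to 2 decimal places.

F = S·e^((r_CNY − r_USD)T) ⇒ r_USD = r_CNY − ln(F/S)/T
ln(7.3988/7.3364) = 0.008470; /(329/365) = 0.009397
r_USD = 0.0367 − 0.009397 = 0.027303
r_USD = 2.73%

2.73%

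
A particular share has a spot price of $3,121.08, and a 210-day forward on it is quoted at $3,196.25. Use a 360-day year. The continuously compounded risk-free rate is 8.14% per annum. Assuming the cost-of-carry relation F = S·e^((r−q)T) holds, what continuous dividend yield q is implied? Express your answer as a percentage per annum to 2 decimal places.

4.06%

From F = S·e^((r−q)T): (r − q) = ln(F/S)/T
ln(3196.25/3121.08) = ln(1.024085) = 0.023800
(r − q) = 0.023800 / (210/360) = 0.040800
q = r − ln(F/S)/T = 0.0814 − 0.040800 = 0.040600
q = 4.06%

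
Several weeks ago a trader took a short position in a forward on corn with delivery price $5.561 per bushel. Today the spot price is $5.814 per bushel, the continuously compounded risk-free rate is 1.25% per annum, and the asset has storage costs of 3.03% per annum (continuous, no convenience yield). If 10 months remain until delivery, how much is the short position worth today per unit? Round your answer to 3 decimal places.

-$0.459 per bushel

Current fair forward for the remaining 10 months: F = S·e^((r + u)·T), (r + u) = 0.0125 + 0.0303 = 0.0428
F = 5.814 · e^(0.0428 × 10/12) = 5.814 × 1.036310 = 6.0251
Value of long forward = (F − K)·e^(−rT) = (6.0251 − 5.561) · e^(−0.0125·10/12)
= 0.4641 × 0.989637 = 0.459
Short position value = −(long value) = -$0.459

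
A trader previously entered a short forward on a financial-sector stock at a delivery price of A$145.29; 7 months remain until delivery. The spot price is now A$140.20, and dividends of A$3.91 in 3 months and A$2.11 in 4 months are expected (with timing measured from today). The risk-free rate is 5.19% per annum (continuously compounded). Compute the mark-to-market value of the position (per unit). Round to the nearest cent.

PV(remaining dividends) I = 3.91·e^(−0.0519·3/12) + 2.11·e^(−0.0519·4/12) = 5.9334
Current forward F = (S − I)·e^(rT) = (140.20 − 5.9334)·e^(0.0519·7/12) = 134.2666 × 1.030738 = 138.3937
Value (long) = (F − K)·e^(−rT) = (138.3937 − 145.29) × 0.970179 = -6.6906
Short position value = −(long value) = A$6.69

A$6.69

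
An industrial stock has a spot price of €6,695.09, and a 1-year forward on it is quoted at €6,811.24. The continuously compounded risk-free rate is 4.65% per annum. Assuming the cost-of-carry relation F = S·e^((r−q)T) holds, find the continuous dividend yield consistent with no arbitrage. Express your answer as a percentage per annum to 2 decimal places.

From F = S·e^((r−q)T): (r − q) = ln(F/S)/T
ln(6811.24/6695.09) = ln(1.017349) = 0.017200
(r − q) = 0.017200 / (1) = 0.017200
q = r − ln(F/S)/T = 0.0465 − 0.017200 = 0.029300
q = 2.93%

2.93%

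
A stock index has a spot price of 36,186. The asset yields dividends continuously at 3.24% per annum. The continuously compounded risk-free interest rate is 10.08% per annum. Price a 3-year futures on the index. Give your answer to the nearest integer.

F = S·e^((r − q)T) = 36186 · e^((0.1008 − 0.0324) × 3)
= 36186 · e^0.205200 = 36186 × 1.227771
F = 44,428

44,428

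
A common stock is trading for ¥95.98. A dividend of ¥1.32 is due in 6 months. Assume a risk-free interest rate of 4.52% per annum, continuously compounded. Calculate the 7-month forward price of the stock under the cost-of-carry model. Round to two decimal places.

¥97.22

PV(dividends) I = 1.32·e^(−0.0452·6/12)
I = 1.2905
F = (S − I)·e^(rT) = (95.98 − 1.2905) · e^(0.0452·7/12)
= 94.6895 · e^0.026367 = 94.6895 × 1.026718 = ¥97.22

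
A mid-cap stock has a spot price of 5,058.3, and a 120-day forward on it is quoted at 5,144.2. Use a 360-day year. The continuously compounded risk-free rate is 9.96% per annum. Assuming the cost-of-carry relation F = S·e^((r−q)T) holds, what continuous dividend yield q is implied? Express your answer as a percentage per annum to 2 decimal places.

4.91%

From F = S·e^((r−q)T): (r − q) = ln(F/S)/T
ln(5144.2/5058.3) = ln(1.016982) = 0.016839
(r − q) = 0.016839 / (120/360) = 0.050517
q = r − ln(F/S)/T = 0.0996 − 0.050517 = 0.049083
q = 4.91%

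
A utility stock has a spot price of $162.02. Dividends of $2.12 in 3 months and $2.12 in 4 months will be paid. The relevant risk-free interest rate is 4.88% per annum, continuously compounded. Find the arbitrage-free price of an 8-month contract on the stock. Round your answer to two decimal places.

$163.06

PV(dividends) I = 2.12·e^(−0.0488·3/12) + 2.12·e^(−0.0488·4/12)
I = 2.0943 + 2.0858 = 4.1801
F = (S − I)·e^(rT) = (162.02 − 4.1801) · e^(0.0488·8/12)
= 157.8399 · e^0.032533 = 157.8399 × 1.033068 = $163.06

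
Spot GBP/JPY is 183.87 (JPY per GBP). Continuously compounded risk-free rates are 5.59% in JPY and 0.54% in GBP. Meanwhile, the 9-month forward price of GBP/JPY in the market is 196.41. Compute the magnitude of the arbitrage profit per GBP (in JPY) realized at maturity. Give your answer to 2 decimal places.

Fair forward: F* = S·e^(carry·T), with carry = (r_JPY − r_GBP) = 0.0559 − 0.0054 = 0.0505
F* = 183.87 · e^(0.0505 × 9/12) = 183.87 · e^0.037875 = 183.87 × 1.038601 = 190.9676
Market 196.41 > fair 190.9676: forward overpriced → cash-and-carry (buy spot, short the forward).
At maturity, profit = |F_mkt − F*| = |196.41 − 190.9676| = 5.44 per GBP (in JPY)

5.44 per GBP (in JPY)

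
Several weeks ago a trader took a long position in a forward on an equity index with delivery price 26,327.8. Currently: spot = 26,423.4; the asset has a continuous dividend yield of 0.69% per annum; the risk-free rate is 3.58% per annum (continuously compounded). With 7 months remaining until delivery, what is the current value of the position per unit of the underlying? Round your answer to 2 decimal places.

533.57

Current fair forward for the remaining 7 months: F = S·e^((r − q)·T), (r − q) = 0.0358 − 0.0069 = 0.0289
F = 26423.4 · e^(0.0289 × 7/12) = 26423.4 × 1.01700124 = 26872.6306
Value of long forward = (F − K)·e^(−rT) = (26872.6306 − 26327.8) · e^(−0.0358·7/12)
= 544.8306 × 0.97933321 = 533.57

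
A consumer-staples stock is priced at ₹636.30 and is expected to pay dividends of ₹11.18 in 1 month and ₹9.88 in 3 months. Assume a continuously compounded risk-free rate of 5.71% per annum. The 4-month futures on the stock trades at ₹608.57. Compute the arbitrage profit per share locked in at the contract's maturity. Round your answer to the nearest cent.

₹18.69 per share

PV(dividends) I = 11.18·e^(−0.0571·1/12) + 9.88·e^(−0.0571·3/12) = 20.8669
Fair futures F* = (S − I)·e^(rT) = (636.30 − 20.8669)·e^0.019033 = 615.4331 × 1.019215 = 627.2586
Market ₹608.57 < fair 627.2586: forward underpriced → reverse cash-and-carry (short the stock, invest proceeds at r, pay the dividends, go long the forward).
Profit at T = |F_mkt − F*| = |608.57 − 627.2586| = ₹18.69 per share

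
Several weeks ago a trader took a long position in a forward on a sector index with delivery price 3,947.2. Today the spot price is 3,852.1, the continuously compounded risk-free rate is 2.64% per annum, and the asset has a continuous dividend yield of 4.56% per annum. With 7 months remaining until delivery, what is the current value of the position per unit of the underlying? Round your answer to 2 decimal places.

Current fair forward for the remaining 7 months: F = S·e^((r − q)·T), (r − q) = 0.0264 − 0.0456 = -0.0192
F = 3852.1 · e^(-0.0192 × 7/12) = 3852.1 × 0.98886249 = 3809.1972
Value of long forward = (F − K)·e^(−rT) = (3809.1972 − 3947.2) · e^(−0.0264·7/12)
= -138.0028 × 0.98471797 = -135.89

-135.89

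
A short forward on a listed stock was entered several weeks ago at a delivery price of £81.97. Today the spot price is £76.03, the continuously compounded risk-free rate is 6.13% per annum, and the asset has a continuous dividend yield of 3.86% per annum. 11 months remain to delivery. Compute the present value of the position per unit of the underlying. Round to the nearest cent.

Current fair forward for the remaining 11 months: F = S·e^((r − q)·T), (r − q) = 0.0613 − 0.0386 = 0.0227
F = 76.03 · e^(0.0227 × 11/12) = 76.03 × 1.021026 = 77.6286
Value of long forward = (F − K)·e^(−rT) = (77.6286 − 81.97) · e^(−0.0613·11/12)
= -4.3414 × 0.945358 = -4.10
Short position value = −(long value) = £4.10

£4.10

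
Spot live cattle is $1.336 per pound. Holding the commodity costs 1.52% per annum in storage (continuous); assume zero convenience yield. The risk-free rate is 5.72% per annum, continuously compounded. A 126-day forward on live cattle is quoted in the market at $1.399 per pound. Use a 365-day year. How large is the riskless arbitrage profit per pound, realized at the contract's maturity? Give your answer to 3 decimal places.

$0.029 per pound

Fair forward: F* = S·e^(carry·T), with carry = (r + u) = 0.0572 + 0.0152 = 0.0724
F* = 1.336 · e^(0.0724 × 126/365) = 1.336 · e^0.024993 = 1.336 × 1.025308 = $1.3698
Market $1.399 > fair $1.3698: forward overpriced → cash-and-carry (buy spot, short the forward).
At maturity, profit = |F_mkt − F*| = |1.399 − 1.3698| = $0.029 per pound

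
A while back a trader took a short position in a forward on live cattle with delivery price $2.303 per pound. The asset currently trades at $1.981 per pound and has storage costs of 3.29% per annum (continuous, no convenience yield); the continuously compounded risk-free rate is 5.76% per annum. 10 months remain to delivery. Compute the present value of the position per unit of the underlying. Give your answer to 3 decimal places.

$0.159 per pound

Current fair forward for the remaining 10 months: F = S·e^((r + u)·T), (r + u) = 0.0576 + 0.0329 = 0.0905
F = 1.981 · e^(0.0905 × 10/12) = 1.981 × 1.078333 = 2.1362
Value of long forward = (F − K)·e^(−rT) = (2.1362 − 2.303) · e^(−0.0576·10/12)
= -0.1668 × 0.953134 = -0.159
Short position value = −(long value) = $0.159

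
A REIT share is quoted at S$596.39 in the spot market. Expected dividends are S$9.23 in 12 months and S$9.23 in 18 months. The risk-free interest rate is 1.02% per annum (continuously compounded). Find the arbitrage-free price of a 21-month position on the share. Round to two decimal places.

PV(dividends) I = 9.23·e^(−0.0102·12/12) + 9.23·e^(−0.0102·18/12)
I = 9.1363 + 9.0899 = 18.2262
F = (S − I)·e^(rT) = (596.39 − 18.2262) · e^(0.0102·21/12)
= 578.1638 · e^0.017850 = 578.1638 × 1.018010 = S$588.58

S$588.58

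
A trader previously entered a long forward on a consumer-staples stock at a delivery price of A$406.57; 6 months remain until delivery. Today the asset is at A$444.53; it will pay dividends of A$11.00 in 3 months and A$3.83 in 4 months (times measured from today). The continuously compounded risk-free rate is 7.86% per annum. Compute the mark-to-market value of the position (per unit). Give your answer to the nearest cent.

PV(remaining dividends) I = 11.00·e^(−0.0786·3/12) + 3.83·e^(−0.0786·4/12) = 14.5169
Current forward F = (S − I)·e^(rT) = (444.53 − 14.5169)·e^(0.0786·6/12) = 430.0131 × 1.040082 = 447.2489
Value (long) = (F − K)·e^(−rT) = (447.2489 − 406.57) × 0.961462 = 39.1112
Value = A$39.11

A$39.11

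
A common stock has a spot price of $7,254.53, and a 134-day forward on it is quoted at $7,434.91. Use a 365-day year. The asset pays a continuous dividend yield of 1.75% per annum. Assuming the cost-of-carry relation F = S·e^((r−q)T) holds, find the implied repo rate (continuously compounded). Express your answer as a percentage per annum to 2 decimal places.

8.44%

From F = S·e^((r−q)T): (r − q) = ln(F/S)/T
ln(7434.91/7254.53) = ln(1.024864) = 0.024560
(r − q) = 0.024560 / (134/365) = 0.066899
r = ln(F/S)/T + q = 0.066899 + 0.0175 = 0.084399
r = 8.44%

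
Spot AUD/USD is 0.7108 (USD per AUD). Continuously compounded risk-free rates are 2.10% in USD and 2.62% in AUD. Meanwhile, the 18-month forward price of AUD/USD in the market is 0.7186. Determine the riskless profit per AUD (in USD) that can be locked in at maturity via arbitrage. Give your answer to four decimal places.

Fair forward: F* = S·e^(carry·T), with carry = (r_USD − r_AUD) = 0.0210 − 0.0262 = -0.0052
F* = 0.7108 · e^(-0.0052 × 18/12) = 0.7108 · e^-0.007800 = 0.7108 × 0.992230 = 0.7053
Market 0.7186 > fair 0.7053: forward overpriced → cash-and-carry (buy spot, short the forward).
At maturity, profit = |F_mkt − F*| = |0.7186 − 0.7053| = 0.0133 per AUD (in USD)

0.0133 per AUD (in USD)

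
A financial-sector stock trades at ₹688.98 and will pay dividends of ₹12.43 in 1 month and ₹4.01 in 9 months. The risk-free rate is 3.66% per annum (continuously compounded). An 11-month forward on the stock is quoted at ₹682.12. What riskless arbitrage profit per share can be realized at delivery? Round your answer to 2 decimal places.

₹13.52 per share

PV(dividends) I = 12.43·e^(−0.0366·1/12) + 4.01·e^(−0.0366·9/12) = 16.2936
Fair forward F* = (S − I)·e^(rT) = (688.98 − 16.2936)·e^0.033550 = 672.6864 × 1.034119 = 695.6378
Market ₹682.12 < fair 695.6378: forward underpriced → reverse cash-and-carry (short the stock, invest proceeds at r, pay the dividends, go long the forward).
Profit at T = |F_mkt − F*| = |682.12 − 695.6378| = ₹13.52 per share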